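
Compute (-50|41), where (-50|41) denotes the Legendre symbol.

1

(-50|41)
  = (50|41)    [41 ≡ 1 mod 4 ⇒ (-1|41) = +1]
  = (9|41)    [50 ≡ 9 mod 41]
  = (41|9)    [QR: 9 ≡ 1 mod 4, sign kept]
  = (5|9)    [41 ≡ 5 mod 9]
  = (9|5)    [QR: 5 ≡ 1 mod 4, sign kept]
  = (4|5)    [9 ≡ 4 mod 5]
  = (1|5)    [5 ≡ 5 mod 8 ⇒ (2|5)^2 = +1]
  = 1    [(1|5) = 1]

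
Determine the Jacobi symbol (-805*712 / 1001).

By multiplicativity, (-805·712 / 1001) = (-805 / 1001)·(712 / 1001).
First factor (-805 / 1001):
Pull out -1: (-805 / 1001) = (-1 / 1001)·(805 / 1001). Since 1001 ≡ 1 (mod 4), (-1 / 1001) = +1. Now have (805 / 1001).
805 ≡ 1 (mod 4), so quadratic reciprocity gives (805 / 1001) = (1001 / 805). Reduce: 1001 ≡ 196 (mod 805). Now have (196 / 805).
Factor out 2: 196 = 2^2·49. Since 805 ≡ 5 (mod 8), (2 / 805) = -1, and (2 / 805)^2 = +1. Now have (49 / 805).
49 ≡ 1 (mod 4), so quadratic reciprocity gives (49 / 805) = (805 / 49). Reduce: 805 ≡ 21 (mod 49). Now have (21 / 49).
21 ≡ 1 (mod 4), so quadratic reciprocity gives (21 / 49) = (49 / 21). Reduce: 49 ≡ 7 (mod 21). Now have (7 / 21).
21 ≡ 1 (mod 4), so quadratic reciprocity gives (7 / 21) = (21 / 7). Reduce: 21 ≡ 0 (mod 7). Now have (0 / 7).
The numerator is now 0 with denominator 7 > 1: the symbol is 0.
Second factor (712 / 1001):
Factor out 2: 712 = 2^3·89. Since 1001 ≡ 1 (mod 8), (2 / 1001) = +1, and (2 / 1001)^3 = +1. Now have (89 / 1001).
89 ≡ 1 (mod 4), so quadratic reciprocity gives (89 / 1001) = (1001 / 89). Reduce: 1001 ≡ 22 (mod 89). Now have (22 / 89).
Factor out 2: 22 = 2·11. Since 89 ≡ 1 (mod 8), (2 / 89) = +1. Now have (11 / 89).
89 ≡ 1 (mod 4), so quadratic reciprocity gives (11 / 89) = (89 / 11). Reduce: 89 ≡ 1 (mod 11). Now have (1 / 11).
(1 / 11) = 1. Collecting the sign factors: 1.
Product: (0)·(1) = 0.

0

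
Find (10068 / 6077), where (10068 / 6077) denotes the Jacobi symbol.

1

Reduce the numerator: 10068 ≡ 3991 (mod 6077), so (10068 / 6077) = (3991 / 6077).
6077 ≡ 1 (mod 4), so quadratic reciprocity gives (3991 / 6077) = (6077 / 3991). Reduce: 6077 ≡ 2086 (mod 3991). Now have (2086 / 3991).
Factor out 2: 2086 = 2·1043. Since 3991 ≡ 7 (mod 8), (2 / 3991) = +1. Now have (1043 / 3991).
Both 1043 ≡ 3 and 3991 ≡ 3 (mod 4), so reciprocity gives (1043 / 3991) = -(3991 / 1043). Reduce: 3991 ≡ 862 (mod 1043). Now have -(862 / 1043).
Factor out 2: 862 = 2·431. Since 1043 ≡ 3 (mod 8), (2 / 1043) = -1. Now have (431 / 1043).
Both 431 ≡ 3 and 1043 ≡ 3 (mod 4), so reciprocity gives (431 / 1043) = -(1043 / 431). Reduce: 1043 ≡ 181 (mod 431). Now have -(181 / 431).
181 ≡ 1 (mod 4), so quadratic reciprocity gives (181 / 431) = (431 / 181). Reduce: 431 ≡ 69 (mod 181). Now have -(69 / 181).
69 ≡ 1 (mod 4), so quadratic reciprocity gives (69 / 181) = (181 / 69). Reduce: 181 ≡ 43 (mod 69). Now have -(43 / 69).
69 ≡ 1 (mod 4), so quadratic reciprocity gives (43 / 69) = (69 / 43). Reduce: 69 ≡ 26 (mod 43). Now have -(26 / 43).
Factor out 2: 26 = 2·13. Since 43 ≡ 3 (mod 8), (2 / 43) = -1. Now have (13 / 43).
13 ≡ 1 (mod 4), so quadratic reciprocity gives (13 / 43) = (43 / 13). Reduce: 43 ≡ 4 (mod 13). Now have (4 / 13).
Factor out 2: 4 = 2^2. Since 13 ≡ 5 (mod 8), (2 / 13) = -1, and (2 / 13)^2 = +1. Now have (1 / 13).
(1 / 13) = 1. Collecting the sign factors: 1.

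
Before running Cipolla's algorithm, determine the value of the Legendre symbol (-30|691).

-1

(-30|691)
  = (661|691)    [-30 ≡ 661 mod 691]
  = (691|661)    [QR: 661 ≡ 1 mod 4, sign kept]
  = (30|661)    [691 ≡ 30 mod 661]
  = -(15|661)    [661 ≡ 5 mod 8 ⇒ (2|661) = -1]
  = -(661|15)    [QR: 661 ≡ 1 mod 4, sign kept]
  = -(1|15)    [661 ≡ 1 mod 15]
  = -1    [(1|15) = 1]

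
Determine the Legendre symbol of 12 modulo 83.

1

Factor out 2: 12 = 2^2·3. Since 83 ≡ 3 (mod 8), (2|83) = -1, and (2|83)^2 = +1. Now have (3|83).
Both 3 ≡ 3 and 83 ≡ 3 (mod 4), so reciprocity gives (3|83) = -(83|3). Reduce: 83 ≡ 2 (mod 3). Now have -(2|3).
Factor out 2: 2 = 2. Since 3 ≡ 3 (mod 8), (2|3) = -1. Now have (1|3).
(1|3) = 1. Collecting the sign factors: 1.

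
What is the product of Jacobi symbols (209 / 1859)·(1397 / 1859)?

0

By multiplicativity, (209·1397 / 1859) = (209 / 1859)·(1397 / 1859).
First factor (209 / 1859):
(209 / 1859)
  = (1859 / 209)    [QR: 209 ≡ 1 mod 4, sign kept]
  = (187 / 209)    [1859 ≡ 187 mod 209]
  = (209 / 187)    [QR: 209 ≡ 1 mod 4, sign kept]
  = (22 / 187)    [209 ≡ 22 mod 187]
  = -(11 / 187)    [187 ≡ 3 mod 8 ⇒ (2 / 187) = -1]
  = (187 / 11)    [QR: both ≡ 3 mod 4, sign flips]
  = (0 / 11)    [187 ≡ 0 mod 11]
  = 0    [numerator 0, gcd > 1]
Second factor (1397 / 1859):
(1397 / 1859)
  = (1859 / 1397)    [QR: 1397 ≡ 1 mod 4, sign kept]
  = (462 / 1397)    [1859 ≡ 462 mod 1397]
  = -(231 / 1397)    [1397 ≡ 5 mod 8 ⇒ (2 / 1397) = -1]
  = -(1397 / 231)    [QR: 1397 ≡ 1 mod 4, sign kept]
  = -(11 / 231)    [1397 ≡ 11 mod 231]
  = (231 / 11)    [QR: both ≡ 3 mod 4, sign flips]
  = (0 / 11)    [231 ≡ 0 mod 11]
  = 0    [numerator 0, gcd > 1]
Product: (0)·(0) = 0.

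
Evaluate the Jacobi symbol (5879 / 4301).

1

(5879 / 4301)
  = (1578 / 4301)    [5879 ≡ 1578 mod 4301]
  = -(789 / 4301)    [4301 ≡ 5 mod 8 ⇒ (2 / 4301) = -1]
  = -(4301 / 789)    [QR: 789 ≡ 1 mod 4, sign kept]
  = -(356 / 789)    [4301 ≡ 356 mod 789]
  = -(89 / 789)    [789 ≡ 5 mod 8 ⇒ (2 / 789)^2 = +1]
  = -(789 / 89)    [QR: 89 ≡ 1 mod 4, sign kept]
  = -(77 / 89)    [789 ≡ 77 mod 89]
  = -(89 / 77)    [QR: 77 ≡ 1 mod 4, sign kept]
  = -(12 / 77)    [89 ≡ 12 mod 77]
  = -(3 / 77)    [77 ≡ 5 mod 8 ⇒ (2 / 77)^2 = +1]
  = -(77 / 3)    [QR: 77 ≡ 1 mod 4, sign kept]
  = -(2 / 3)    [77 ≡ 2 mod 3]
  = (1 / 3)    [3 ≡ 3 mod 8 ⇒ (2 / 3) = -1]
  = 1    [(1 / 3) = 1]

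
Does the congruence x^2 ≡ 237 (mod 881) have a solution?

(237/881)
  = (881/237)    [QR: 237 ≡ 1 mod 4, sign kept]
  = (170/237)    [881 ≡ 170 mod 237]
  = -(85/237)    [237 ≡ 5 mod 8 ⇒ (2/237) = -1]
  = -(237/85)    [QR: 85 ≡ 1 mod 4, sign kept]
  = -(67/85)    [237 ≡ 67 mod 85]
  = -(85/67)    [QR: 85 ≡ 1 mod 4, sign kept]
  = -(18/67)    [85 ≡ 18 mod 67]
  = (9/67)    [67 ≡ 3 mod 8 ⇒ (2/67) = -1]
  = (67/9)    [QR: 9 ≡ 1 mod 4, sign kept]
  = (4/9)    [67 ≡ 4 mod 9]
  = (1/9)    [9 ≡ 1 mod 8 ⇒ (2/9)^2 = +1]
  = 1    [(1/9) = 1]
The Legendre symbol is 1, so x^2 ≡ 237 (mod 881) has solution.

yes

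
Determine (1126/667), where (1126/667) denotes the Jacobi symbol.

-1

Reduce the numerator: 1126 ≡ 459 (mod 667), so (1126/667) = (459/667).
Both 459 ≡ 3 and 667 ≡ 3 (mod 4), so reciprocity gives (459/667) = -(667/459). Reduce: 667 ≡ 208 (mod 459). Now have -(208/459).
Factor out 2: 208 = 2^4·13. Since 459 ≡ 3 (mod 8), (2/459) = -1, and (2/459)^4 = +1. Now have -(13/459).
13 ≡ 1 (mod 4), so quadratic reciprocity gives (13/459) = (459/13). Reduce: 459 ≡ 4 (mod 13). Now have -(4/13).
Factor out 2: 4 = 2^2. Since 13 ≡ 5 (mod 8), (2/13) = -1, and (2/13)^2 = +1. Now have -(1/13).
(1/13) = 1. Collecting the sign factors: -1.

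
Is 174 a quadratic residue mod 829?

yes

(174|829)
  = -(87|829)    [829 ≡ 5 mod 8 ⇒ (2|829) = -1]
  = -(829|87)    [QR: 829 ≡ 1 mod 4, sign kept]
  = -(46|87)    [829 ≡ 46 mod 87]
  = -(23|87)    [87 ≡ 7 mod 8 ⇒ (2|87) = +1]
  = (87|23)    [QR: both ≡ 3 mod 4, sign flips]
  = (18|23)    [87 ≡ 18 mod 23]
  = (9|23)    [23 ≡ 7 mod 8 ⇒ (2|23) = +1]
  = (23|9)    [QR: 9 ≡ 1 mod 4, sign kept]
  = (5|9)    [23 ≡ 5 mod 9]
  = (9|5)    [QR: 5 ≡ 1 mod 4, sign kept]
  = (4|5)    [9 ≡ 4 mod 5]
  = (1|5)    [5 ≡ 5 mod 8 ⇒ (2|5)^2 = +1]
  = 1    [(1|5) = 1]
(174|829) = 1, and 829 is prime, so 174 is a quadratic residue mod 829.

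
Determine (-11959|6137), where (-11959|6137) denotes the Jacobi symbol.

(-11959|6137)
  = (315|6137)    [-11959 ≡ 315 mod 6137]
  = (6137|315)    [QR: 6137 ≡ 1 mod 4, sign kept]
  = (152|315)    [6137 ≡ 152 mod 315]
  = -(19|315)    [315 ≡ 3 mod 8 ⇒ (2|315)^3 = -1]
  = (315|19)    [QR: both ≡ 3 mod 4, sign flips]
  = (11|19)    [315 ≡ 11 mod 19]
  = -(19|11)    [QR: both ≡ 3 mod 4, sign flips]
  = -(8|11)    [19 ≡ 8 mod 11]
  = (1|11)    [11 ≡ 3 mod 8 ⇒ (2|11)^3 = -1]
  = 1    [(1|11) = 1]

1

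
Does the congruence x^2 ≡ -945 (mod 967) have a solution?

yes

(-945|967)
  = (22|967)    [-945 ≡ 22 mod 967]
  = (11|967)    [967 ≡ 7 mod 8 ⇒ (2|967) = +1]
  = -(967|11)    [QR: both ≡ 3 mod 4, sign flips]
  = -(10|11)    [967 ≡ 10 mod 11]
  = (5|11)    [11 ≡ 3 mod 8 ⇒ (2|11) = -1]
  = (11|5)    [QR: 5 ≡ 1 mod 4, sign kept]
  = (1|5)    [11 ≡ 1 mod 5]
  = 1    [(1|5) = 1]
The Legendre symbol is 1, so x^2 ≡ -945 (mod 967) has solution.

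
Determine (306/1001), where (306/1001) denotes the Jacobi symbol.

1

(306/1001)
  = (153/1001)    [1001 ≡ 1 mod 8 ⇒ (2/1001) = +1]
  = (1001/153)    [QR: 153 ≡ 1 mod 4, sign kept]
  = (83/153)    [1001 ≡ 83 mod 153]
  = (153/83)    [QR: 153 ≡ 1 mod 4, sign kept]
  = (70/83)    [153 ≡ 70 mod 83]
  = -(35/83)    [83 ≡ 3 mod 8 ⇒ (2/83) = -1]
  = (83/35)    [QR: both ≡ 3 mod 4, sign flips]
  = (13/35)    [83 ≡ 13 mod 35]
  = (35/13)    [QR: 13 ≡ 1 mod 4, sign kept]
  = (9/13)    [35 ≡ 9 mod 13]
  = (13/9)    [QR: 9 ≡ 1 mod 4, sign kept]
  = (4/9)    [13 ≡ 4 mod 9]
  = (1/9)    [9 ≡ 1 mod 8 ⇒ (2/9)^2 = +1]
  = 1    [(1/9) = 1]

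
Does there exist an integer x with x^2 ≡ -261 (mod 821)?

Reduce the numerator: -261 ≡ 560 (mod 821), so (-261|821) = (560|821).
Factor out 2: 560 = 2^4·35. Since 821 ≡ 5 (mod 8), (2|821) = -1, and (2|821)^4 = +1. Now have (35|821).
821 ≡ 1 (mod 4), so quadratic reciprocity gives (35|821) = (821|35). Reduce: 821 ≡ 16 (mod 35). Now have (16|35).
Factor out 2: 16 = 2^4. Since 35 ≡ 3 (mod 8), (2|35) = -1, and (2|35)^4 = +1. Now have (1|35).
(1|35) = 1. Collecting the sign factors: 1.
(-261|821) = 1, and 821 is prime, so -261 is a quadratic residue mod 821.

yes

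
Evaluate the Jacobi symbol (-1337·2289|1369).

1

By multiplicativity, (-1337·2289|1369) = (-1337|1369)·(2289|1369).
First factor (-1337|1369):
Pull out -1: (-1337|1369) = (-1|1369)·(1337|1369). Since 1369 ≡ 1 (mod 4), (-1|1369) = +1. Now have (1337|1369).
1337 ≡ 1 (mod 4), so quadratic reciprocity gives (1337|1369) = (1369|1337). Reduce: 1369 ≡ 32 (mod 1337). Now have (32|1337).
Factor out 2: 32 = 2^5. Since 1337 ≡ 1 (mod 8), (2|1337) = +1, and (2|1337)^5 = +1. Now have (1|1337).
(1|1337) = 1. Collecting the sign factors: 1.
Second factor (2289|1369):
Reduce the numerator: 2289 ≡ 920 (mod 1369), so (2289|1369) = (920|1369).
Factor out 2: 920 = 2^3·115. Since 1369 ≡ 1 (mod 8), (2|1369) = +1, and (2|1369)^3 = +1. Now have (115|1369).
1369 ≡ 1 (mod 4), so quadratic reciprocity gives (115|1369) = (1369|115). Reduce: 1369 ≡ 104 (mod 115). Now have (104|115).
Factor out 2: 104 = 2^3·13. Since 115 ≡ 3 (mod 8), (2|115) = -1, and (2|115)^3 = -1. Now have -(13|115).
13 ≡ 1 (mod 4), so quadratic reciprocity gives (13|115) = (115|13). Reduce: 115 ≡ 11 (mod 13). Now have -(11|13).
13 ≡ 1 (mod 4), so quadratic reciprocity gives (11|13) = (13|11). Reduce: 13 ≡ 2 (mod 11). Now have -(2|11).
Factor out 2: 2 = 2. Since 11 ≡ 3 (mod 8), (2|11) = -1. Now have (1|11).
(1|11) = 1. Collecting the sign factors: 1.
Product: (1)·(1) = 1.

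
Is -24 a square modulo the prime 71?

Pull out -1: (-24|71) = (-1|71)·(24|71). Since 71 ≡ 3 (mod 4), (-1|71) = -1. Now have -(24|71).
Factor out 2: 24 = 2^3·3. Since 71 ≡ 7 (mod 8), (2|71) = +1, and (2|71)^3 = +1. Now have -(3|71).
Both 3 ≡ 3 and 71 ≡ 3 (mod 4), so reciprocity gives (3|71) = -(71|3). Reduce: 71 ≡ 2 (mod 3). Now have (2|3).
Factor out 2: 2 = 2. Since 3 ≡ 3 (mod 8), (2|3) = -1. Now have -(1|3).
(1|3) = 1. Collecting the sign factors: -1.
The Legendre symbol is -1, so x^2 ≡ -24 (mod 71) has no solution.

no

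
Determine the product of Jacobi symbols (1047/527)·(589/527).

0

By multiplicativity, (1047·589/527) = (1047/527)·(589/527).
First factor (1047/527):
Reduce the numerator: 1047 ≡ 520 (mod 527), so (1047/527) = (520/527).
Factor out 2: 520 = 2^3·65. Since 527 ≡ 7 (mod 8), (2/527) = +1, and (2/527)^3 = +1. Now have (65/527).
65 ≡ 1 (mod 4), so quadratic reciprocity gives (65/527) = (527/65). Reduce: 527 ≡ 7 (mod 65). Now have (7/65).
65 ≡ 1 (mod 4), so quadratic reciprocity gives (7/65) = (65/7). Reduce: 65 ≡ 2 (mod 7). Now have (2/7).
Factor out 2: 2 = 2. Since 7 ≡ 7 (mod 8), (2/7) = +1. Now have (1/7).
(1/7) = 1. Collecting the sign factors: 1.
Second factor (589/527):
Reduce the numerator: 589 ≡ 62 (mod 527), so (589/527) = (62/527).
Factor out 2: 62 = 2·31. Since 527 ≡ 7 (mod 8), (2/527) = +1. Now have (31/527).
Both 31 ≡ 3 and 527 ≡ 3 (mod 4), so reciprocity gives (31/527) = -(527/31). Reduce: 527 ≡ 0 (mod 31). Now have -(0/31).
The numerator is now 0 with denominator 31 > 1: the symbol is 0.
Product: (1)·(0) = 0.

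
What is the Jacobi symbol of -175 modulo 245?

0

(-175/245)
  = (175/245)    [245 ≡ 1 mod 4 ⇒ (-1/245) = +1]
  = (245/175)    [QR: 245 ≡ 1 mod 4, sign kept]
  = (70/175)    [245 ≡ 70 mod 175]
  = (35/175)    [175 ≡ 7 mod 8 ⇒ (2/175) = +1]
  = -(175/35)    [QR: both ≡ 3 mod 4, sign flips]
  = -(0/35)    [175 ≡ 0 mod 35]
  = 0    [numerator 0, gcd > 1]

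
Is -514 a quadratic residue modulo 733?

yes

(-514/733)
  = (219/733)    [-514 ≡ 219 mod 733]
  = (733/219)    [QR: 733 ≡ 1 mod 4, sign kept]
  = (76/219)    [733 ≡ 76 mod 219]
  = (19/219)    [219 ≡ 3 mod 8 ⇒ (2/219)^2 = +1]
  = -(219/19)    [QR: both ≡ 3 mod 4, sign flips]
  = -(10/19)    [219 ≡ 10 mod 19]
  = (5/19)    [19 ≡ 3 mod 8 ⇒ (2/19) = -1]
  = (19/5)    [QR: 5 ≡ 1 mod 4, sign kept]
  = (4/5)    [19 ≡ 4 mod 5]
  = (1/5)    [5 ≡ 5 mod 8 ⇒ (2/5)^2 = +1]
  = 1    [(1/5) = 1]
(-514/733) = 1, and 733 is prime, so -514 is a quadratic residue mod 733.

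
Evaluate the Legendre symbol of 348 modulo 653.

(348/653)
  = (87/653)    [653 ≡ 5 mod 8 ⇒ (2/653)^2 = +1]
  = (653/87)    [QR: 653 ≡ 1 mod 4, sign kept]
  = (44/87)    [653 ≡ 44 mod 87]
  = (11/87)    [87 ≡ 7 mod 8 ⇒ (2/87)^2 = +1]
  = -(87/11)    [QR: both ≡ 3 mod 4, sign flips]
  = -(10/11)    [87 ≡ 10 mod 11]
  = (5/11)    [11 ≡ 3 mod 8 ⇒ (2/11) = -1]
  = (11/5)    [QR: 5 ≡ 1 mod 4, sign kept]
  = (1/5)    [11 ≡ 1 mod 5]
  = 1    [(1/5) = 1]

1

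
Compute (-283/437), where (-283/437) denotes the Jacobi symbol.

-1

(-283/437)
  = (154/437)    [-283 ≡ 154 mod 437]
  = -(77/437)    [437 ≡ 5 mod 8 ⇒ (2/437) = -1]
  = -(437/77)    [QR: 77 ≡ 1 mod 4, sign kept]
  = -(52/77)    [437 ≡ 52 mod 77]
  = -(13/77)    [77 ≡ 5 mod 8 ⇒ (2/77)^2 = +1]
  = -(77/13)    [QR: 13 ≡ 1 mod 4, sign kept]
  = -(12/13)    [77 ≡ 12 mod 13]
  = -(3/13)    [13 ≡ 5 mod 8 ⇒ (2/13)^2 = +1]
  = -(13/3)    [QR: 13 ≡ 1 mod 4, sign kept]
  = -(1/3)    [13 ≡ 1 mod 3]
  = -1    [(1/3) = 1]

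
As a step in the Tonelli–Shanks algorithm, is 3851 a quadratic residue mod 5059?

Both 3851 ≡ 3 and 5059 ≡ 3 (mod 4), so reciprocity gives (3851/5059) = -(5059/3851). Reduce: 5059 ≡ 1208 (mod 3851). Now have -(1208/3851).
Factor out 2: 1208 = 2^3·151. Since 3851 ≡ 3 (mod 8), (2/3851) = -1, and (2/3851)^3 = -1. Now have (151/3851).
Both 151 ≡ 3 and 3851 ≡ 3 (mod 4), so reciprocity gives (151/3851) = -(3851/151). Reduce: 3851 ≡ 76 (mod 151). Now have -(76/151).
Factor out 2: 76 = 2^2·19. Since 151 ≡ 7 (mod 8), (2/151) = +1, and (2/151)^2 = +1. Now have -(19/151).
Both 19 ≡ 3 and 151 ≡ 3 (mod 4), so reciprocity gives (19/151) = -(151/19). Reduce: 151 ≡ 18 (mod 19). Now have (18/19).
Factor out 2: 18 = 2·9. Since 19 ≡ 3 (mod 8), (2/19) = -1. Now have -(9/19).
9 ≡ 1 (mod 4), so quadratic reciprocity gives (9/19) = (19/9). Reduce: 19 ≡ 1 (mod 9). Now have -(1/9).
(1/9) = 1. Collecting the sign factors: -1.
The Legendre symbol is -1, so x^2 ≡ 3851 (mod 5059) has no solution.

no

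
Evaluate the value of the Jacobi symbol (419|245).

1

(419|245)
  = (174|245)    [419 ≡ 174 mod 245]
  = -(87|245)    [245 ≡ 5 mod 8 ⇒ (2|245) = -1]
  = -(245|87)    [QR: 245 ≡ 1 mod 4, sign kept]
  = -(71|87)    [245 ≡ 71 mod 87]
  = (87|71)    [QR: both ≡ 3 mod 4, sign flips]
  = (16|71)    [87 ≡ 16 mod 71]
  = (1|71)    [71 ≡ 7 mod 8 ⇒ (2|71)^4 = +1]
  = 1    [(1|71) = 1]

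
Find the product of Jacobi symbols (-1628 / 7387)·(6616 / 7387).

-1

By multiplicativity, (-1628·6616 / 7387) = (-1628 / 7387)·(6616 / 7387).
First factor (-1628 / 7387):
Reduce the numerator: -1628 ≡ 5759 (mod 7387), so (-1628 / 7387) = (5759 / 7387).
Both 5759 ≡ 3 and 7387 ≡ 3 (mod 4), so reciprocity gives (5759 / 7387) = -(7387 / 5759). Reduce: 7387 ≡ 1628 (mod 5759). Now have -(1628 / 5759).
Factor out 2: 1628 = 2^2·407. Since 5759 ≡ 7 (mod 8), (2 / 5759) = +1, and (2 / 5759)^2 = +1. Now have -(407 / 5759).
Both 407 ≡ 3 and 5759 ≡ 3 (mod 4), so reciprocity gives (407 / 5759) = -(5759 / 407). Reduce: 5759 ≡ 61 (mod 407). Now have (61 / 407).
61 ≡ 1 (mod 4), so quadratic reciprocity gives (61 / 407) = (407 / 61). Reduce: 407 ≡ 41 (mod 61). Now have (41 / 61).
41 ≡ 1 (mod 4), so quadratic reciprocity gives (41 / 61) = (61 / 41). Reduce: 61 ≡ 20 (mod 41). Now have (20 / 41).
Factor out 2: 20 = 2^2·5. Since 41 ≡ 1 (mod 8), (2 / 41) = +1, and (2 / 41)^2 = +1. Now have (5 / 41).
5 ≡ 1 (mod 4), so quadratic reciprocity gives (5 / 41) = (41 / 5). Reduce: 41 ≡ 1 (mod 5). Now have (1 / 5).
(1 / 5) = 1. Collecting the sign factors: 1.
Second factor (6616 / 7387):
Factor out 2: 6616 = 2^3·827. Since 7387 ≡ 3 (mod 8), (2 / 7387) = -1, and (2 / 7387)^3 = -1. Now have -(827 / 7387).
Both 827 ≡ 3 and 7387 ≡ 3 (mod 4), so reciprocity gives (827 / 7387) = -(7387 / 827). Reduce: 7387 ≡ 771 (mod 827). Now have (771 / 827).
Both 771 ≡ 3 and 827 ≡ 3 (mod 4), so reciprocity gives (771 / 827) = -(827 / 771). Reduce: 827 ≡ 56 (mod 771). Now have -(56 / 771).
Factor out 2: 56 = 2^3·7. Since 771 ≡ 3 (mod 8), (2 / 771) = -1, and (2 / 771)^3 = -1. Now have (7 / 771).
Both 7 ≡ 3 and 771 ≡ 3 (mod 4), so reciprocity gives (7 / 771) = -(771 / 7). Reduce: 771 ≡ 1 (mod 7). Now have -(1 / 7).
(1 / 7) = 1. Collecting the sign factors: -1.
Product: (1)·(-1) = -1.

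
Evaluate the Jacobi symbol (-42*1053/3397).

By multiplicativity, (-42·1053/3397) = (-42/3397)·(1053/3397).
First factor (-42/3397):
(-42/3397)
  = (3355/3397)    [-42 ≡ 3355 mod 3397]
  = (3397/3355)    [QR: 3397 ≡ 1 mod 4, sign kept]
  = (42/3355)    [3397 ≡ 42 mod 3355]
  = -(21/3355)    [3355 ≡ 3 mod 8 ⇒ (2/3355) = -1]
  = -(3355/21)    [QR: 21 ≡ 1 mod 4, sign kept]
  = -(16/21)    [3355 ≡ 16 mod 21]
  = -(1/21)    [21 ≡ 5 mod 8 ⇒ (2/21)^4 = +1]
  = -1    [(1/21) = 1]
Second factor (1053/3397):
(1053/3397)
  = (3397/1053)    [QR: 1053 ≡ 1 mod 4, sign kept]
  = (238/1053)    [3397 ≡ 238 mod 1053]
  = -(119/1053)    [1053 ≡ 5 mod 8 ⇒ (2/1053) = -1]
  = -(1053/119)    [QR: 1053 ≡ 1 mod 4, sign kept]
  = -(101/119)    [1053 ≡ 101 mod 119]
  = -(119/101)    [QR: 101 ≡ 1 mod 4, sign kept]
  = -(18/101)    [119 ≡ 18 mod 101]
  = (9/101)    [101 ≡ 5 mod 8 ⇒ (2/101) = -1]
  = (101/9)    [QR: 9 ≡ 1 mod 4, sign kept]
  = (2/9)    [101 ≡ 2 mod 9]
  = (1/9)    [9 ≡ 1 mod 8 ⇒ (2/9) = +1]
  = 1    [(1/9) = 1]
Product: (-1)·(1) = -1.

-1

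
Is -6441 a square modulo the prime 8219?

(-6441/8219)
  = (1778/8219)    [-6441 ≡ 1778 mod 8219]
  = -(889/8219)    [8219 ≡ 3 mod 8 ⇒ (2/8219) = -1]
  = -(8219/889)    [QR: 889 ≡ 1 mod 4, sign kept]
  = -(218/889)    [8219 ≡ 218 mod 889]
  = -(109/889)    [889 ≡ 1 mod 8 ⇒ (2/889) = +1]
  = -(889/109)    [QR: 109 ≡ 1 mod 4, sign kept]
  = -(17/109)    [889 ≡ 17 mod 109]
  = -(109/17)    [QR: 17 ≡ 1 mod 4, sign kept]
  = -(7/17)    [109 ≡ 7 mod 17]
  = -(17/7)    [QR: 17 ≡ 1 mod 4, sign kept]
  = -(3/7)    [17 ≡ 3 mod 7]
  = (7/3)    [QR: both ≡ 3 mod 4, sign flips]
  = (1/3)    [7 ≡ 1 mod 3]
  = 1    [(1/3) = 1]
(-6441/8219) = 1, and 8219 is prime, so -6441 is a quadratic residue mod 8219.

yes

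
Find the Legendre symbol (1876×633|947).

By multiplicativity, (1876·633|947) = (1876|947)·(633|947).
First factor (1876|947):
Reduce the numerator: 1876 ≡ 929 (mod 947), so (1876|947) = (929|947).
929 ≡ 1 (mod 4), so quadratic reciprocity gives (929|947) = (947|929). Reduce: 947 ≡ 18 (mod 929). Now have (18|929).
Factor out 2: 18 = 2·9. Since 929 ≡ 1 (mod 8), (2|929) = +1. Now have (9|929).
9 ≡ 1 (mod 4), so quadratic reciprocity gives (9|929) = (929|9). Reduce: 929 ≡ 2 (mod 9). Now have (2|9).
Factor out 2: 2 = 2. Since 9 ≡ 1 (mod 8), (2|9) = +1. Now have (1|9).
(1|9) = 1. Collecting the sign factors: 1.
Second factor (633|947):
633 ≡ 1 (mod 4), so quadratic reciprocity gives (633|947) = (947|633). Reduce: 947 ≡ 314 (mod 633). Now have (314|633).
Factor out 2: 314 = 2·157. Since 633 ≡ 1 (mod 8), (2|633) = +1. Now have (157|633).
157 ≡ 1 (mod 4), so quadratic reciprocity gives (157|633) = (633|157). Reduce: 633 ≡ 5 (mod 157). Now have (5|157).
5 ≡ 1 (mod 4), so quadratic reciprocity gives (5|157) = (157|5). Reduce: 157 ≡ 2 (mod 5). Now have (2|5).
Factor out 2: 2 = 2. Since 5 ≡ 5 (mod 8), (2|5) = -1. Now have -(1|5).
(1|5) = 1. Collecting the sign factors: -1.
Product: (1)·(-1) = -1.

-1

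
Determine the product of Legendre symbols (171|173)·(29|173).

-1

By multiplicativity, (171·29|173) = (171|173)·(29|173).
First factor (171|173):
173 ≡ 1 (mod 4), so quadratic reciprocity gives (171|173) = (173|171). Reduce: 173 ≡ 2 (mod 171). Now have (2|171).
Factor out 2: 2 = 2. Since 171 ≡ 3 (mod 8), (2|171) = -1. Now have -(1|171).
(1|171) = 1. Collecting the sign factors: -1.
Second factor (29|173):
29 ≡ 1 (mod 4), so quadratic reciprocity gives (29|173) = (173|29). Reduce: 173 ≡ 28 (mod 29). Now have (28|29).
Factor out 2: 28 = 2^2·7. Since 29 ≡ 5 (mod 8), (2|29) = -1, and (2|29)^2 = +1. Now have (7|29).
29 ≡ 1 (mod 4), so quadratic reciprocity gives (7|29) = (29|7). Reduce: 29 ≡ 1 (mod 7). Now have (1|7).
(1|7) = 1. Collecting the sign factors: 1.
Product: (-1)·(1) = -1.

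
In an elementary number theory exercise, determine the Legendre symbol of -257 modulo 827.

Pull out -1: (-257 / 827) = (-1 / 827)·(257 / 827). Since 827 ≡ 3 (mod 4), (-1 / 827) = -1. Now have -(257 / 827).
257 ≡ 1 (mod 4), so quadratic reciprocity gives (257 / 827) = (827 / 257). Reduce: 827 ≡ 56 (mod 257). Now have -(56 / 257).
Factor out 2: 56 = 2^3·7. Since 257 ≡ 1 (mod 8), (2 / 257) = +1, and (2 / 257)^3 = +1. Now have -(7 / 257).
257 ≡ 1 (mod 4), so quadratic reciprocity gives (7 / 257) = (257 / 7). Reduce: 257 ≡ 5 (mod 7). Now have -(5 / 7).
5 ≡ 1 (mod 4), so quadratic reciprocity gives (5 / 7) = (7 / 5). Reduce: 7 ≡ 2 (mod 5). Now have -(2 / 5).
Factor out 2: 2 = 2. Since 5 ≡ 5 (mod 8), (2 / 5) = -1. Now have (1 / 5).
(1 / 5) = 1. Collecting the sign factors: 1.

1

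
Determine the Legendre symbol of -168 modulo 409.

Reduce the numerator: -168 ≡ 241 (mod 409), so (-168 / 409) = (241 / 409).
241 ≡ 1 (mod 4), so quadratic reciprocity gives (241 / 409) = (409 / 241). Reduce: 409 ≡ 168 (mod 241). Now have (168 / 241).
Factor out 2: 168 = 2^3·21. Since 241 ≡ 1 (mod 8), (2 / 241) = +1, and (2 / 241)^3 = +1. Now have (21 / 241).
21 ≡ 1 (mod 4), so quadratic reciprocity gives (21 / 241) = (241 / 21). Reduce: 241 ≡ 10 (mod 21). Now have (10 / 21).
Factor out 2: 10 = 2·5. Since 21 ≡ 5 (mod 8), (2 / 21) = -1. Now have -(5 / 21).
5 ≡ 1 (mod 4), so quadratic reciprocity gives (5 / 21) = (21 / 5). Reduce: 21 ≡ 1 (mod 5). Now have -(1 / 5).
(1 / 5) = 1. Collecting the sign factors: -1.

-1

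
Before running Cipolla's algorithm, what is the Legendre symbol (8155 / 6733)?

Reduce the numerator: 8155 ≡ 1422 (mod 6733), so (8155 / 6733) = (1422 / 6733).
Factor out 2: 1422 = 2·711. Since 6733 ≡ 5 (mod 8), (2 / 6733) = -1. Now have -(711 / 6733).
6733 ≡ 1 (mod 4), so quadratic reciprocity gives (711 / 6733) = (6733 / 711). Reduce: 6733 ≡ 334 (mod 711). Now have -(334 / 711).
Factor out 2: 334 = 2·167. Since 711 ≡ 7 (mod 8), (2 / 711) = +1. Now have -(167 / 711).
Both 167 ≡ 3 and 711 ≡ 3 (mod 4), so reciprocity gives (167 / 711) = -(711 / 167). Reduce: 711 ≡ 43 (mod 167). Now have (43 / 167).
Both 43 ≡ 3 and 167 ≡ 3 (mod 4), so reciprocity gives (43 / 167) = -(167 / 43). Reduce: 167 ≡ 38 (mod 43). Now have -(38 / 43).
Factor out 2: 38 = 2·19. Since 43 ≡ 3 (mod 8), (2 / 43) = -1. Now have (19 / 43).
Both 19 ≡ 3 and 43 ≡ 3 (mod 4), so reciprocity gives (19 / 43) = -(43 / 19). Reduce: 43 ≡ 5 (mod 19). Now have -(5 / 19).
5 ≡ 1 (mod 4), so quadratic reciprocity gives (5 / 19) = (19 / 5). Reduce: 19 ≡ 4 (mod 5). Now have -(4 / 5).
Factor out 2: 4 = 2^2. Since 5 ≡ 5 (mod 8), (2 / 5) = -1, and (2 / 5)^2 = +1. Now have -(1 / 5).
(1 / 5) = 1. Collecting the sign factors: -1.

-1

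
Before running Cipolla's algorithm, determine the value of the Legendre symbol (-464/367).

1

(-464/367)
  = (270/367)    [-464 ≡ 270 mod 367]
  = (135/367)    [367 ≡ 7 mod 8 ⇒ (2/367) = +1]
  = -(367/135)    [QR: both ≡ 3 mod 4, sign flips]
  = -(97/135)    [367 ≡ 97 mod 135]
  = -(135/97)    [QR: 97 ≡ 1 mod 4, sign kept]
  = -(38/97)    [135 ≡ 38 mod 97]
  = -(19/97)    [97 ≡ 1 mod 8 ⇒ (2/97) = +1]
  = -(97/19)    [QR: 97 ≡ 1 mod 4, sign kept]
  = -(2/19)    [97 ≡ 2 mod 19]
  = (1/19)    [19 ≡ 3 mod 8 ⇒ (2/19) = -1]
  = 1    [(1/19) = 1]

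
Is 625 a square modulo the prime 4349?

625 ≡ 1 (mod 4), so quadratic reciprocity gives (625/4349) = (4349/625). Reduce: 4349 ≡ 599 (mod 625). Now have (599/625).
625 ≡ 1 (mod 4), so quadratic reciprocity gives (599/625) = (625/599). Reduce: 625 ≡ 26 (mod 599). Now have (26/599).
Factor out 2: 26 = 2·13. Since 599 ≡ 7 (mod 8), (2/599) = +1. Now have (13/599).
13 ≡ 1 (mod 4), so quadratic reciprocity gives (13/599) = (599/13). Reduce: 599 ≡ 1 (mod 13). Now have (1/13).
(1/13) = 1. Collecting the sign factors: 1.
(625/4349) = 1, and 4349 is prime, so 625 is a quadratic residue mod 4349.

yes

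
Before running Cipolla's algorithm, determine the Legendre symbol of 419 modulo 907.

(419|907)
  = -(907|419)    [QR: both ≡ 3 mod 4, sign flips]
  = -(69|419)    [907 ≡ 69 mod 419]
  = -(419|69)    [QR: 69 ≡ 1 mod 4, sign kept]
  = -(5|69)    [419 ≡ 5 mod 69]
  = -(69|5)    [QR: 5 ≡ 1 mod 4, sign kept]
  = -(4|5)    [69 ≡ 4 mod 5]
  = -(1|5)    [5 ≡ 5 mod 8 ⇒ (2|5)^2 = +1]
  = -1    [(1|5) = 1]

-1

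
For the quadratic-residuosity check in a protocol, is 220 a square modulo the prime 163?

yes

Reduce the numerator: 220 ≡ 57 (mod 163), so (220/163) = (57/163).
57 ≡ 1 (mod 4), so quadratic reciprocity gives (57/163) = (163/57). Reduce: 163 ≡ 49 (mod 57). Now have (49/57).
49 ≡ 1 (mod 4), so quadratic reciprocity gives (49/57) = (57/49). Reduce: 57 ≡ 8 (mod 49). Now have (8/49).
Factor out 2: 8 = 2^3. Since 49 ≡ 1 (mod 8), (2/49) = +1, and (2/49)^3 = +1. Now have (1/49).
(1/49) = 1. Collecting the sign factors: 1.
The Legendre symbol is 1, so x^2 ≡ 220 (mod 163) has solution.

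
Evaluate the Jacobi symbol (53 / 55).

-1

(53 / 55)
  = (55 / 53)    [QR: 53 ≡ 1 mod 4, sign kept]
  = (2 / 53)    [55 ≡ 2 mod 53]
  = -(1 / 53)    [53 ≡ 5 mod 8 ⇒ (2 / 53) = -1]
  = -1    [(1 / 53) = 1]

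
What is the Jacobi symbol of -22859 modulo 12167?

Pull out -1: (-22859/12167) = (-1/12167)·(22859/12167). Since 12167 ≡ 3 (mod 4), (-1/12167) = -1. Now have -(22859/12167).
Reduce the numerator: 22859 ≡ 10692 (mod 12167), so (22859/12167) = (10692/12167).
Factor out 2: 10692 = 2^2·2673. Since 12167 ≡ 7 (mod 8), (2/12167) = +1, and (2/12167)^2 = +1. Now have -(2673/12167).
2673 ≡ 1 (mod 4), so quadratic reciprocity gives (2673/12167) = (12167/2673). Reduce: 12167 ≡ 1475 (mod 2673). Now have -(1475/2673).
2673 ≡ 1 (mod 4), so quadratic reciprocity gives (1475/2673) = (2673/1475). Reduce: 2673 ≡ 1198 (mod 1475). Now have -(1198/1475).
Factor out 2: 1198 = 2·599. Since 1475 ≡ 3 (mod 8), (2/1475) = -1. Now have (599/1475).
Both 599 ≡ 3 and 1475 ≡ 3 (mod 4), so reciprocity gives (599/1475) = -(1475/599). Reduce: 1475 ≡ 277 (mod 599). Now have -(277/599).
277 ≡ 1 (mod 4), so quadratic reciprocity gives (277/599) = (599/277). Reduce: 599 ≡ 45 (mod 277). Now have -(45/277).
45 ≡ 1 (mod 4), so quadratic reciprocity gives (45/277) = (277/45). Reduce: 277 ≡ 7 (mod 45). Now have -(7/45).
45 ≡ 1 (mod 4), so quadratic reciprocity gives (7/45) = (45/7). Reduce: 45 ≡ 3 (mod 7). Now have -(3/7).
Both 3 ≡ 3 and 7 ≡ 3 (mod 4), so reciprocity gives (3/7) = -(7/3). Reduce: 7 ≡ 1 (mod 3). Now have (1/3).
(1/3) = 1. Collecting the sign factors: 1.

1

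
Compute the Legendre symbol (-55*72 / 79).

By multiplicativity, (-55·72 / 79) = (-55 / 79)·(72 / 79).
First factor (-55 / 79):
(-55 / 79)
  = -(55 / 79)    [79 ≡ 3 mod 4 ⇒ (-1 / 79) = -1]
  = (79 / 55)    [QR: both ≡ 3 mod 4, sign flips]
  = (24 / 55)    [79 ≡ 24 mod 55]
  = (3 / 55)    [55 ≡ 7 mod 8 ⇒ (2 / 55)^3 = +1]
  = -(55 / 3)    [QR: both ≡ 3 mod 4, sign flips]
  = -(1 / 3)    [55 ≡ 1 mod 3]
  = -1    [(1 / 3) = 1]
Second factor (72 / 79):
(72 / 79)
  = (9 / 79)    [79 ≡ 7 mod 8 ⇒ (2 / 79)^3 = +1]
  = (79 / 9)    [QR: 9 ≡ 1 mod 4, sign kept]
  = (7 / 9)    [79 ≡ 7 mod 9]
  = (9 / 7)    [QR: 9 ≡ 1 mod 4, sign kept]
  = (2 / 7)    [9 ≡ 2 mod 7]
  = (1 / 7)    [7 ≡ 7 mod 8 ⇒ (2 / 7) = +1]
  = 1    [(1 / 7) = 1]
Product: (-1)·(1) = -1.

-1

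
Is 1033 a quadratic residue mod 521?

yes

Reduce the numerator: 1033 ≡ 512 (mod 521), so (1033/521) = (512/521).
Factor out 2: 512 = 2^9. Since 521 ≡ 1 (mod 8), (2/521) = +1, and (2/521)^9 = +1. Now have (1/521).
(1/521) = 1. Collecting the sign factors: 1.
(1033/521) = 1, and 521 is prime, so 1033 is a quadratic residue mod 521.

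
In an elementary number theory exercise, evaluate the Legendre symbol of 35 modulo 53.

53 ≡ 1 (mod 4), so quadratic reciprocity gives (35/53) = (53/35). Reduce: 53 ≡ 18 (mod 35). Now have (18/35).
Factor out 2: 18 = 2·9. Since 35 ≡ 3 (mod 8), (2/35) = -1. Now have -(9/35).
9 ≡ 1 (mod 4), so quadratic reciprocity gives (9/35) = (35/9). Reduce: 35 ≡ 8 (mod 9). Now have -(8/9).
Factor out 2: 8 = 2^3. Since 9 ≡ 1 (mod 8), (2/9) = +1, and (2/9)^3 = +1. Now have -(1/9).
(1/9) = 1. Collecting the sign factors: -1.

-1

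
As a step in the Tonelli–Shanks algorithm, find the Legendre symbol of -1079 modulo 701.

1

Pull out -1: (-1079|701) = (-1|701)·(1079|701). Since 701 ≡ 1 (mod 4), (-1|701) = +1. Now have (1079|701).
Reduce the numerator: 1079 ≡ 378 (mod 701), so (1079|701) = (378|701).
Factor out 2: 378 = 2·189. Since 701 ≡ 5 (mod 8), (2|701) = -1. Now have -(189|701).
189 ≡ 1 (mod 4), so quadratic reciprocity gives (189|701) = (701|189). Reduce: 701 ≡ 134 (mod 189). Now have -(134|189).
Factor out 2: 134 = 2·67. Since 189 ≡ 5 (mod 8), (2|189) = -1. Now have (67|189).
189 ≡ 1 (mod 4), so quadratic reciprocity gives (67|189) = (189|67). Reduce: 189 ≡ 55 (mod 67). Now have (55|67).
Both 55 ≡ 3 and 67 ≡ 3 (mod 4), so reciprocity gives (55|67) = -(67|55). Reduce: 67 ≡ 12 (mod 55). Now have -(12|55).
Factor out 2: 12 = 2^2·3. Since 55 ≡ 7 (mod 8), (2|55) = +1, and (2|55)^2 = +1. Now have -(3|55).
Both 3 ≡ 3 and 55 ≡ 3 (mod 4), so reciprocity gives (3|55) = -(55|3). Reduce: 55 ≡ 1 (mod 3). Now have (1|3).
(1|3) = 1. Collecting the sign factors: 1.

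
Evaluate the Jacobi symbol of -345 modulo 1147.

(-345/1147)
  = (802/1147)    [-345 ≡ 802 mod 1147]
  = -(401/1147)    [1147 ≡ 3 mod 8 ⇒ (2/1147) = -1]
  = -(1147/401)    [QR: 401 ≡ 1 mod 4, sign kept]
  = -(345/401)    [1147 ≡ 345 mod 401]
  = -(401/345)    [QR: 345 ≡ 1 mod 4, sign kept]
  = -(56/345)    [401 ≡ 56 mod 345]
  = -(7/345)    [345 ≡ 1 mod 8 ⇒ (2/345)^3 = +1]
  = -(345/7)    [QR: 345 ≡ 1 mod 4, sign kept]
  = -(2/7)    [345 ≡ 2 mod 7]
  = -(1/7)    [7 ≡ 7 mod 8 ⇒ (2/7) = +1]
  = -1    [(1/7) = 1]

-1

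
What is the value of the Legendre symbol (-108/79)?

1

Pull out -1: (-108/79) = (-1/79)·(108/79). Since 79 ≡ 3 (mod 4), (-1/79) = -1. Now have -(108/79).
Reduce the numerator: 108 ≡ 29 (mod 79), so (108/79) = (29/79).
29 ≡ 1 (mod 4), so quadratic reciprocity gives (29/79) = (79/29). Reduce: 79 ≡ 21 (mod 29). Now have -(21/29).
21 ≡ 1 (mod 4), so quadratic reciprocity gives (21/29) = (29/21). Reduce: 29 ≡ 8 (mod 21). Now have -(8/21).
Factor out 2: 8 = 2^3. Since 21 ≡ 5 (mod 8), (2/21) = -1, and (2/21)^3 = -1. Now have (1/21).
(1/21) = 1. Collecting the sign factors: 1.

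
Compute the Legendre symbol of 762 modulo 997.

(762 / 997)
  = -(381 / 997)    [997 ≡ 5 mod 8 ⇒ (2 / 997) = -1]
  = -(997 / 381)    [QR: 381 ≡ 1 mod 4, sign kept]
  = -(235 / 381)    [997 ≡ 235 mod 381]
  = -(381 / 235)    [QR: 381 ≡ 1 mod 4, sign kept]
  = -(146 / 235)    [381 ≡ 146 mod 235]
  = (73 / 235)    [235 ≡ 3 mod 8 ⇒ (2 / 235) = -1]
  = (235 / 73)    [QR: 73 ≡ 1 mod 4, sign kept]
  = (16 / 73)    [235 ≡ 16 mod 73]
  = (1 / 73)    [73 ≡ 1 mod 8 ⇒ (2 / 73)^4 = +1]
  = 1    [(1 / 73) = 1]

1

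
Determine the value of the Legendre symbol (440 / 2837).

Factor out 2: 440 = 2^3·55. Since 2837 ≡ 5 (mod 8), (2 / 2837) = -1, and (2 / 2837)^3 = -1. Now have -(55 / 2837).
2837 ≡ 1 (mod 4), so quadratic reciprocity gives (55 / 2837) = (2837 / 55). Reduce: 2837 ≡ 32 (mod 55). Now have -(32 / 55).
Factor out 2: 32 = 2^5. Since 55 ≡ 7 (mod 8), (2 / 55) = +1, and (2 / 55)^5 = +1. Now have -(1 / 55).
(1 / 55) = 1. Collecting the sign factors: -1.

-1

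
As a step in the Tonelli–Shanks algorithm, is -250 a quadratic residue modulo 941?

no

(-250|941)
  = (691|941)    [-250 ≡ 691 mod 941]
  = (941|691)    [QR: 941 ≡ 1 mod 4, sign kept]
  = (250|691)    [941 ≡ 250 mod 691]
  = -(125|691)    [691 ≡ 3 mod 8 ⇒ (2|691) = -1]
  = -(691|125)    [QR: 125 ≡ 1 mod 4, sign kept]
  = -(66|125)    [691 ≡ 66 mod 125]
  = (33|125)    [125 ≡ 5 mod 8 ⇒ (2|125) = -1]
  = (125|33)    [QR: 33 ≡ 1 mod 4, sign kept]
  = (26|33)    [125 ≡ 26 mod 33]
  = (13|33)    [33 ≡ 1 mod 8 ⇒ (2|33) = +1]
  = (33|13)    [QR: 13 ≡ 1 mod 4, sign kept]
  = (7|13)    [33 ≡ 7 mod 13]
  = (13|7)    [QR: 13 ≡ 1 mod 4, sign kept]
  = (6|7)    [13 ≡ 6 mod 7]
  = (3|7)    [7 ≡ 7 mod 8 ⇒ (2|7) = +1]
  = -(7|3)    [QR: both ≡ 3 mod 4, sign flips]
  = -(1|3)    [7 ≡ 1 mod 3]
  = -1    [(1|3) = 1]
The Legendre symbol is -1, so x^2 ≡ -250 (mod 941) has no solution.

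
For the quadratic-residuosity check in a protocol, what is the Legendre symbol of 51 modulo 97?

97 ≡ 1 (mod 4), so quadratic reciprocity gives (51/97) = (97/51). Reduce: 97 ≡ 46 (mod 51). Now have (46/51).
Factor out 2: 46 = 2·23. Since 51 ≡ 3 (mod 8), (2/51) = -1. Now have -(23/51).
Both 23 ≡ 3 and 51 ≡ 3 (mod 4), so reciprocity gives (23/51) = -(51/23). Reduce: 51 ≡ 5 (mod 23). Now have (5/23).
5 ≡ 1 (mod 4), so quadratic reciprocity gives (5/23) = (23/5). Reduce: 23 ≡ 3 (mod 5). Now have (3/5).
5 ≡ 1 (mod 4), so quadratic reciprocity gives (3/5) = (5/3). Reduce: 5 ≡ 2 (mod 3). Now have (2/3).
Factor out 2: 2 = 2. Since 3 ≡ 3 (mod 8), (2/3) = -1. Now have -(1/3).
(1/3) = 1. Collecting the sign factors: -1.

-1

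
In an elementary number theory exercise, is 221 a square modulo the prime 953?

yes

(221/953)
  = (953/221)    [QR: 221 ≡ 1 mod 4, sign kept]
  = (69/221)    [953 ≡ 69 mod 221]
  = (221/69)    [QR: 69 ≡ 1 mod 4, sign kept]
  = (14/69)    [221 ≡ 14 mod 69]
  = -(7/69)    [69 ≡ 5 mod 8 ⇒ (2/69) = -1]
  = -(69/7)    [QR: 69 ≡ 1 mod 4, sign kept]
  = -(6/7)    [69 ≡ 6 mod 7]
  = -(3/7)    [7 ≡ 7 mod 8 ⇒ (2/7) = +1]
  = (7/3)    [QR: both ≡ 3 mod 4, sign flips]
  = (1/3)    [7 ≡ 1 mod 3]
  = 1    [(1/3) = 1]
(221/953) = 1, and 953 is prime, so 221 is a quadratic residue mod 953.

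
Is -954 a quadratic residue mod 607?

no

(-954/607)
  = (260/607)    [-954 ≡ 260 mod 607]
  = (65/607)    [607 ≡ 7 mod 8 ⇒ (2/607)^2 = +1]
  = (607/65)    [QR: 65 ≡ 1 mod 4, sign kept]
  = (22/65)    [607 ≡ 22 mod 65]
  = (11/65)    [65 ≡ 1 mod 8 ⇒ (2/65) = +1]
  = (65/11)    [QR: 65 ≡ 1 mod 4, sign kept]
  = (10/11)    [65 ≡ 10 mod 11]
  = -(5/11)    [11 ≡ 3 mod 8 ⇒ (2/11) = -1]
  = -(11/5)    [QR: 5 ≡ 1 mod 4, sign kept]
  = -(1/5)    [11 ≡ 1 mod 5]
  = -1    [(1/5) = 1]
(-954/607) = -1, and 607 is prime, so -954 is not a quadratic residue mod 607.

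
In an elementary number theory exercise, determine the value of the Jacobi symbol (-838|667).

Reduce the numerator: -838 ≡ 496 (mod 667), so (-838|667) = (496|667).
Factor out 2: 496 = 2^4·31. Since 667 ≡ 3 (mod 8), (2|667) = -1, and (2|667)^4 = +1. Now have (31|667).
Both 31 ≡ 3 and 667 ≡ 3 (mod 4), so reciprocity gives (31|667) = -(667|31). Reduce: 667 ≡ 16 (mod 31). Now have -(16|31).
Factor out 2: 16 = 2^4. Since 31 ≡ 7 (mod 8), (2|31) = +1, and (2|31)^4 = +1. Now have -(1|31).
(1|31) = 1. Collecting the sign factors: -1.

-1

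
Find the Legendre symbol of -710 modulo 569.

1

Pull out -1: (-710/569) = (-1/569)·(710/569). Since 569 ≡ 1 (mod 4), (-1/569) = +1. Now have (710/569).
Reduce the numerator: 710 ≡ 141 (mod 569), so (710/569) = (141/569).
141 ≡ 1 (mod 4), so quadratic reciprocity gives (141/569) = (569/141). Reduce: 569 ≡ 5 (mod 141). Now have (5/141).
5 ≡ 1 (mod 4), so quadratic reciprocity gives (5/141) = (141/5). Reduce: 141 ≡ 1 (mod 5). Now have (1/5).
(1/5) = 1. Collecting the sign factors: 1.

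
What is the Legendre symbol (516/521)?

1

(516/521)
  = (129/521)    [521 ≡ 1 mod 8 ⇒ (2/521)^2 = +1]
  = (521/129)    [QR: 129 ≡ 1 mod 4, sign kept]
  = (5/129)    [521 ≡ 5 mod 129]
  = (129/5)    [QR: 5 ≡ 1 mod 4, sign kept]
  = (4/5)    [129 ≡ 4 mod 5]
  = (1/5)    [5 ≡ 5 mod 8 ⇒ (2/5)^2 = +1]
  = 1    [(1/5) = 1]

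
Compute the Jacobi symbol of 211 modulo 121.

1

(211/121)
  = (90/121)    [211 ≡ 90 mod 121]
  = (45/121)    [121 ≡ 1 mod 8 ⇒ (2/121) = +1]
  = (121/45)    [QR: 45 ≡ 1 mod 4, sign kept]
  = (31/45)    [121 ≡ 31 mod 45]
  = (45/31)    [QR: 45 ≡ 1 mod 4, sign kept]
  = (14/31)    [45 ≡ 14 mod 31]
  = (7/31)    [31 ≡ 7 mod 8 ⇒ (2/31) = +1]
  = -(31/7)    [QR: both ≡ 3 mod 4, sign flips]
  = -(3/7)    [31 ≡ 3 mod 7]
  = (7/3)    [QR: both ≡ 3 mod 4, sign flips]
  = (1/3)    [7 ≡ 1 mod 3]
  = 1    [(1/3) = 1]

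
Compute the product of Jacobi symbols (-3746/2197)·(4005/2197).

By multiplicativity, (-3746·4005/2197) = (-3746/2197)·(4005/2197).
First factor (-3746/2197):
(-3746/2197)
  = (3746/2197)    [2197 ≡ 1 mod 4 ⇒ (-1/2197) = +1]
  = (1549/2197)    [3746 ≡ 1549 mod 2197]
  = (2197/1549)    [QR: 1549 ≡ 1 mod 4, sign kept]
  = (648/1549)    [2197 ≡ 648 mod 1549]
  = -(81/1549)    [1549 ≡ 5 mod 8 ⇒ (2/1549)^3 = -1]
  = -(1549/81)    [QR: 81 ≡ 1 mod 4, sign kept]
  = -(10/81)    [1549 ≡ 10 mod 81]
  = -(5/81)    [81 ≡ 1 mod 8 ⇒ (2/81) = +1]
  = -(81/5)    [QR: 5 ≡ 1 mod 4, sign kept]
  = -(1/5)    [81 ≡ 1 mod 5]
  = -1    [(1/5) = 1]
Second factor (4005/2197):
(4005/2197)
  = (1808/2197)    [4005 ≡ 1808 mod 2197]
  = (113/2197)    [2197 ≡ 5 mod 8 ⇒ (2/2197)^4 = +1]
  = (2197/113)    [QR: 113 ≡ 1 mod 4, sign kept]
  = (50/113)    [2197 ≡ 50 mod 113]
  = (25/113)    [113 ≡ 1 mod 8 ⇒ (2/113) = +1]
  = (113/25)    [QR: 25 ≡ 1 mod 4, sign kept]
  = (13/25)    [113 ≡ 13 mod 25]
  = (25/13)    [QR: 13 ≡ 1 mod 4, sign kept]
  = (12/13)    [25 ≡ 12 mod 13]
  = (3/13)    [13 ≡ 5 mod 8 ⇒ (2/13)^2 = +1]
  = (13/3)    [QR: 13 ≡ 1 mod 4, sign kept]
  = (1/3)    [13 ≡ 1 mod 3]
  = 1    [(1/3) = 1]
Product: (-1)·(1) = -1.

-1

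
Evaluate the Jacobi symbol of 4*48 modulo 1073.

-1

By multiplicativity, (4·48|1073) = (4|1073)·(48|1073).
First factor (4|1073):
Factor out 2: 4 = 2^2. Since 1073 ≡ 1 (mod 8), (2|1073) = +1, and (2|1073)^2 = +1. Now have (1|1073).
(1|1073) = 1. Collecting the sign factors: 1.
Second factor (48|1073):
Factor out 2: 48 = 2^4·3. Since 1073 ≡ 1 (mod 8), (2|1073) = +1, and (2|1073)^4 = +1. Now have (3|1073).
1073 ≡ 1 (mod 4), so quadratic reciprocity gives (3|1073) = (1073|3). Reduce: 1073 ≡ 2 (mod 3). Now have (2|3).
Factor out 2: 2 = 2. Since 3 ≡ 3 (mod 8), (2|3) = -1. Now have -(1|3).
(1|3) = 1. Collecting the sign factors: -1.
Product: (1)·(-1) = -1.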